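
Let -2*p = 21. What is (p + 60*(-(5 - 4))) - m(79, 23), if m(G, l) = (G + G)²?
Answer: -50069/2 ≈ -25035.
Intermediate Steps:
p = -21/2 (p = -½*21 = -21/2 ≈ -10.500)
m(G, l) = 4*G² (m(G, l) = (2*G)² = 4*G²)
(p + 60*(-(5 - 4))) - m(79, 23) = (-21/2 + 60*(-(5 - 4))) - 4*79² = (-21/2 + 60*(-1*1)) - 4*6241 = (-21/2 + 60*(-1)) - 1*24964 = (-21/2 - 60) - 24964 = -141/2 - 24964 = -50069/2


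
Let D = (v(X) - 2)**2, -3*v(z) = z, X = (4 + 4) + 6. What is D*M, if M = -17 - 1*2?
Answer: -7600/9 ≈ -844.44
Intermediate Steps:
X = 14 (X = 8 + 6 = 14)
v(z) = -z/3
D = 400/9 (D = (-1/3*14 - 2)**2 = (-14/3 - 2)**2 = (-20/3)**2 = 400/9 ≈ 44.444)
M = -19 (M = -17 - 2 = -19)
D*M = (400/9)*(-19) = -7600/9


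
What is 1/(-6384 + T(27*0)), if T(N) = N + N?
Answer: -1/6384 ≈ -0.00015664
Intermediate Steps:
T(N) = 2*N
1/(-6384 + T(27*0)) = 1/(-6384 + 2*(27*0)) = 1/(-6384 + 2*0) = 1/(-6384 + 0) = 1/(-6384) = -1/6384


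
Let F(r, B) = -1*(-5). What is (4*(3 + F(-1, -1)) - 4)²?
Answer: 784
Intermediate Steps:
F(r, B) = 5
(4*(3 + F(-1, -1)) - 4)² = (4*(3 + 5) - 4)² = (4*8 - 4)² = (32 - 4)² = 28² = 784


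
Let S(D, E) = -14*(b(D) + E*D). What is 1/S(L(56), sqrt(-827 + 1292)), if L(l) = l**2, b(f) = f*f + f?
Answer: -3137/432028706816 + sqrt(465)/432028706816 ≈ -7.2112e-9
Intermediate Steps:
b(f) = f + f**2 (b(f) = f**2 + f = f + f**2)
S(D, E) = -14*D*E - 14*D*(1 + D) (S(D, E) = -14*(D*(1 + D) + E*D) = -14*(D*(1 + D) + D*E) = -14*(D*E + D*(1 + D)) = -14*D*E - 14*D*(1 + D))
1/S(L(56), sqrt(-827 + 1292)) = 1/(14*56**2*(-1 - 1*56**2 - sqrt(-827 + 1292))) = 1/(14*3136*(-1 - 1*3136 - sqrt(465))) = 1/(14*3136*(-1 - 3136 - sqrt(465))) = 1/(14*3136*(-3137 - sqrt(465))) = 1/(-137726848 - 43904*sqrt(465))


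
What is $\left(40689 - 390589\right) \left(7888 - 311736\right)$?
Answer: $106316415200$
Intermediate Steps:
$\left(40689 - 390589\right) \left(7888 - 311736\right) = - 349900 \left(7888 - 311736\right) = \left(-349900\right) \left(-303848\right) = 106316415200$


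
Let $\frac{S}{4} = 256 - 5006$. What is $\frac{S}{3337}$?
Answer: $- \frac{19000}{3337} \approx -5.6937$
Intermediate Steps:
$S = -19000$ ($S = 4 \left(256 - 5006\right) = 4 \left(-4750\right) = -19000$)
$\frac{S}{3337} = - \frac{19000}{3337}$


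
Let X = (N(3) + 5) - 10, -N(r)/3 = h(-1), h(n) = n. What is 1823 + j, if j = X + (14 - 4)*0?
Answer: 1821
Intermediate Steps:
N(r) = 3 (N(r) = -3*(-1) = 3)
X = -2 (X = (3 + 5) - 10 = 8 - 10 = -2)
j = -2 (j = -2 + (14 - 4)*0 = -2 + 10*0 = -2 + 0 = -2)
1823 + j = 1823 - 2 = 1821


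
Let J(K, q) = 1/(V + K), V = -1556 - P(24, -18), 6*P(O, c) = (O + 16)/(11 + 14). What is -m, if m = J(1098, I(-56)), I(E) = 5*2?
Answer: 15/6874 ≈ 0.0021821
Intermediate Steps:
P(O, c) = 8/75 + O/150 (P(O, c) = ((O + 16)/(11 + 14))/6 = ((16 + O)/25)/6 = ((16 + O)*(1/25))/6 = (16/25 + O/25)/6 = 8/75 + O/150)
I(E) = 10
V = -23344/15 (V = -1556 - (8/75 + (1/150)*24) = -1556 - (8/75 + 4/25) = -1556 - 1*4/15 = -1556 - 4/15 = -23344/15 ≈ -1556.3)
J(K, q) = 1/(-23344/15 + K)
m = -15/6874 (m = 15/(-23344 + 15*1098) = 15/(-23344 + 16470) = 15/(-6874) = 15*(-1/6874) = -15/6874 ≈ -0.0021821)
-m = -1*(-15/6874) = 15/6874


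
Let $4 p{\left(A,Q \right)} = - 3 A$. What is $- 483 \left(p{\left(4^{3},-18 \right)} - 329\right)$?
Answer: $182091$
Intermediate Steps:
$p{\left(A,Q \right)} = - \frac{3 A}{4}$ ($p{\left(A,Q \right)} = \frac{\left(-3\right) A}{4} = - \frac{3 A}{4}$)
$- 483 \left(p{\left(4^{3},-18 \right)} - 329\right) = - 483 \left(- \frac{3 \cdot 4^{3}}{4} - 329\right) = - 483 \left(\left(- \frac{3}{4}\right) 64 - 329\right) = - 483 \left(-48 - 329\right) = \left(-483\right) \left(-377\right) = 182091$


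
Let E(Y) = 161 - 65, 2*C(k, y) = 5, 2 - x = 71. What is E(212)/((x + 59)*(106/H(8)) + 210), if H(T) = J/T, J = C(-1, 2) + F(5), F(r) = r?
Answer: -144/1381 ≈ -0.10427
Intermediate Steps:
x = -69 (x = 2 - 1*71 = 2 - 71 = -69)
C(k, y) = 5/2 (C(k, y) = (½)*5 = 5/2)
E(Y) = 96
J = 15/2 (J = 5/2 + 5 = 15/2 ≈ 7.5000)
H(T) = 15/(2*T)
E(212)/((x + 59)*(106/H(8)) + 210) = 96/((-69 + 59)*(106/(((15/2)/8))) + 210) = 96/(-1060/((15/2)*(⅛)) + 210) = 96/(-1060/15/16 + 210) = 96/(-1060*16/15 + 210) = 96/(-10*1696/15 + 210) = 96/(-3392/3 + 210) = 96/(-2762/3) = 96*(-3/2762) = -144/1381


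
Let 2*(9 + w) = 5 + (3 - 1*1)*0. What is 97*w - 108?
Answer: -1477/2 ≈ -738.50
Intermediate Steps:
w = -13/2 (w = -9 + (5 + (3 - 1*1)*0)/2 = -9 + (5 + (3 - 1)*0)/2 = -9 + (5 + 2*0)/2 = -9 + (5 + 0)/2 = -9 + (½)*5 = -9 + 5/2 = -13/2 ≈ -6.5000)
97*w - 108 = 97*(-13/2) - 108 = -1261/2 - 108 = -1477/2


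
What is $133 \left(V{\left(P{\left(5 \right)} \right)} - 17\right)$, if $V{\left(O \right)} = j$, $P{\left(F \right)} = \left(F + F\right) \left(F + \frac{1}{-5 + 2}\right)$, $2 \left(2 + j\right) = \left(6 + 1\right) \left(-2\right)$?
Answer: $-3458$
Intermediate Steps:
$j = -9$ ($j = -2 + \frac{\left(6 + 1\right) \left(-2\right)}{2} = -2 + \frac{7 \left(-2\right)}{2} = -2 + \frac{1}{2} \left(-14\right) = -2 - 7 = -9$)
$P{\left(F \right)} = 2 F \left(- \frac{1}{3} + F\right)$ ($P{\left(F \right)} = 2 F \left(F + \frac{1}{-3}\right) = 2 F \left(F - \frac{1}{3}\right) = 2 F \left(- \frac{1}{3} + F\right)$)
$V{\left(O \right)} = -9$
$133 \left(V{\left(P{\left(5 \right)} \right)} - 17\right) = 133 \left(-9 - 17\right) = 133 \left(-26\right) = -3458$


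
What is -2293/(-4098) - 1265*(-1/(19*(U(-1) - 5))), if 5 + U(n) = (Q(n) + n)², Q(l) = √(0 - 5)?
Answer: (43567*√5 + 2287016*I)/(77862*(√5 - 7*I)) ≈ -3.7558 + 1.3785*I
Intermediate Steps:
Q(l) = I*√5 (Q(l) = √(-5) = I*√5)
U(n) = -5 + (n + I*√5)² (U(n) = -5 + (I*√5 + n)² = -5 + (n + I*√5)²)
-2293/(-4098) - 1265*(-1/(19*(U(-1) - 5))) = -2293/(-4098) - 1265*(-1/(19*((-5 + (-1 + I*√5)²) - 5))) = -2293*(-1/4098) - 1265*(-1/(19*(-10 + (-1 + I*√5)²))) = 2293/4098 - 1265/(190 - 19*(-1 + I*√5)²)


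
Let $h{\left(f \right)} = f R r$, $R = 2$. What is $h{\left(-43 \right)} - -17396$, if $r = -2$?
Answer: $17568$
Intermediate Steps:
$h{\left(f \right)} = - 4 f$ ($h{\left(f \right)} = f 2 \left(-2\right) = 2 f \left(-2\right) = - 4 f$)
$h{\left(-43 \right)} - -17396 = \left(-4\right) \left(-43\right) - -17396 = 172 + 17396 = 17568$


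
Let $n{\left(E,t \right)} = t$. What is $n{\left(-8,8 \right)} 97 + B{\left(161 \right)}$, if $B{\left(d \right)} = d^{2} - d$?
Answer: $26536$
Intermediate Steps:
$n{\left(-8,8 \right)} 97 + B{\left(161 \right)} = 8 \cdot 97 + 161 \left(-1 + 161\right) = 776 + 161 \cdot 160 = 776 + 25760 = 26536$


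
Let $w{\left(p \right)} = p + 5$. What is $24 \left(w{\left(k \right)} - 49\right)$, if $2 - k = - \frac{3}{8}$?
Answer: $-999$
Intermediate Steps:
$k = \frac{19}{8}$ ($k = 2 - - \frac{3}{8} = 2 + \frac{3}{8} = \frac{19}{8} \approx 2.375$)
$w{\left(p \right)} = 5 + p$
$24 \left(w{\left(k \right)} - 49\right) = 24 \left(\left(5 + \frac{19}{8}\right) - 49\right) = 24 \left(\frac{59}{8} - 49\right) = 24 \left(- \frac{333}{8}\right) = -999$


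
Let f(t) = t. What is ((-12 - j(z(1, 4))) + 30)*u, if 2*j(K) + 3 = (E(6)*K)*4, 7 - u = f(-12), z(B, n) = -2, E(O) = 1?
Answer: 893/2 ≈ 446.50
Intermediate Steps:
u = 19 (u = 7 - 1*(-12) = 7 + 12 = 19)
j(K) = -3/2 + 2*K (j(K) = -3/2 + ((1*K)*4)/2 = -3/2 + (K*4)/2 = -3/2 + (4*K)/2 = -3/2 + 2*K)
((-12 - j(z(1, 4))) + 30)*u = ((-12 - (-3/2 + 2*(-2))) + 30)*19 = ((-12 - (-3/2 - 4)) + 30)*19 = ((-12 - 1*(-11/2)) + 30)*19 = ((-12 + 11/2) + 30)*19 = (-13/2 + 30)*19 = (47/2)*19 = 893/2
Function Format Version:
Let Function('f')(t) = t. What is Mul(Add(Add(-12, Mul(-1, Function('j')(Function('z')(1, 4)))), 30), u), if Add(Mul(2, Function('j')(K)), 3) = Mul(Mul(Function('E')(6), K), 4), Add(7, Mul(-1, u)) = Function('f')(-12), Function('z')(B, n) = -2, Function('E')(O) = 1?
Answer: Rational(893, 2) ≈ 446.50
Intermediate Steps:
u = 19 (u = Add(7, Mul(-1, -12)) = Add(7, 12) = 19)
Function('j')(K) = Add(Rational(-3, 2), Mul(2, K)) (Function('j')(K) = Add(Rational(-3, 2), Mul(Rational(1, 2), Mul(Mul(1, K), 4))) = Add(Rational(-3, 2), Mul(Rational(1, 2), Mul(K, 4))) = Add(Rational(-3, 2), Mul(Rational(1, 2), Mul(4, K))) = Add(Rational(-3, 2), Mul(2, K)))
Mul(Add(Add(-12, Mul(-1, Function('j')(Function('z')(1, 4)))), 30), u) = Mul(Add(Add(-12, Mul(-1, Add(Rational(-3, 2), Mul(2, -2)))), 30), 19) = Mul(Add(Add(-12, Mul(-1, Add(Rational(-3, 2), -4))), 30), 19) = Mul(Add(Add(-12, Mul(-1, Rational(-11, 2))), 30), 19) = Mul(Add(Add(-12, Rational(11, 2)), 30), 19) = Mul(Add(Rational(-13, 2), 30), 19) = Mul(Rational(47, 2), 19) = Rational(893, 2)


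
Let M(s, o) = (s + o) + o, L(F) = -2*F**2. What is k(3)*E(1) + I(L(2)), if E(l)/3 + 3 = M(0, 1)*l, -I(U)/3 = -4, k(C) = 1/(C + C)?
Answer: 23/2 ≈ 11.500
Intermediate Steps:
M(s, o) = s + 2*o (M(s, o) = (o + s) + o = s + 2*o)
k(C) = 1/(2*C)
I(U) = 12 (I(U) = -3*(-4) = 12)
E(l) = -9 + 6*l (E(l) = -9 + 3*((0 + 2*1)*l) = -9 + 3*((0 + 2)*l) = -9 + 3*(2*l) = -9 + 6*l)
k(3)*E(1) + I(L(2)) = ((1/2)/3)*(-9 + 6*1) + 12 = ((1/2)*(1/3))*(-9 + 6) + 12 = (1/6)*(-3) + 12 = -1/2 + 12 = 23/2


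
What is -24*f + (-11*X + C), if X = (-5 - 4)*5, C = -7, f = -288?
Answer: 7400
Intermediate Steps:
X = -45 (X = -9*5 = -45)
-24*f + (-11*X + C) = -24*(-288) + (-11*(-45) - 7) = 6912 + (495 - 7) = 6912 + 488 = 7400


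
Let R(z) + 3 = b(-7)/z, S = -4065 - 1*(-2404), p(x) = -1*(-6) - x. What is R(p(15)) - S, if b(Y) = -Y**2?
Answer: 14971/9 ≈ 1663.4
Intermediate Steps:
p(x) = 6 - x
S = -1661 (S = -4065 + 2404 = -1661)
R(z) = -3 - 49/z (R(z) = -3 + (-1*(-7)**2)/z = -3 + (-1*49)/z = -3 - 49/z)
R(p(15)) - S = (-3 - 49/(6 - 1*15)) - 1*(-1661) = (-3 - 49/(6 - 15)) + 1661 = (-3 - 49/(-9)) + 1661 = (-3 - 49*(-1/9)) + 1661 = (-3 + 49/9) + 1661 = 22/9 + 1661 = 14971/9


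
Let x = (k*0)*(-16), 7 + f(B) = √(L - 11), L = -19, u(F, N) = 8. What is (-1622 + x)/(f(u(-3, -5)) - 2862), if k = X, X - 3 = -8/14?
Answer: 4653518/8231191 + 1622*I*√30/8231191 ≈ 0.56535 + 0.0010793*I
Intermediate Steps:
X = 17/7 (X = 3 - 8/14 = 3 - 8*1/14 = 3 - 4/7 = 17/7 ≈ 2.4286)
k = 17/7 ≈ 2.4286
f(B) = -7 + I*√30 (f(B) = -7 + √(-19 - 11) = -7 + √(-30) = -7 + I*√30)
x = 0 (x = ((17/7)*0)*(-16) = 0*(-16) = 0)
(-1622 + x)/(f(u(-3, -5)) - 2862) = (-1622 + 0)/((-7 + I*√30) - 2862) = -1622/(-2869 + I*√30)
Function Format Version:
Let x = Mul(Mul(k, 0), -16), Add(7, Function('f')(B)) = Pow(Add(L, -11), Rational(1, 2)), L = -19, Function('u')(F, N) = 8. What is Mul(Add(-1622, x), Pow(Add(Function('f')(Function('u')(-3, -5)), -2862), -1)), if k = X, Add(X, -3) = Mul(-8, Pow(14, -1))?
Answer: Add(Rational(4653518, 8231191), Mul(Rational(1622, 8231191), I, Pow(30, Rational(1, 2)))) ≈ Add(0.56535, Mul(0.0010793, I))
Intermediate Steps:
X = Rational(17, 7) (X = Add(3, Mul(-8, Pow(14, -1))) = Add(3, Mul(-8, Rational(1, 14))) = Add(3, Rational(-4, 7)) = Rational(17, 7) ≈ 2.4286)
k = Rational(17, 7) ≈ 2.4286
Function('f')(B) = Add(-7, Mul(I, Pow(30, Rational(1, 2)))) (Function('f')(B) = Add(-7, Pow(Add(-19, -11), Rational(1, 2))) = Add(-7, Pow(-30, Rational(1, 2))) = Add(-7, Mul(I, Pow(30, Rational(1, 2)))))
x = 0 (x = Mul(Mul(Rational(17, 7), 0), -16) = Mul(0, -16) = 0)
Mul(Add(-1622, x), Pow(Add(Function('f')(Function('u')(-3, -5)), -2862), -1)) = Mul(Add(-1622, 0), Pow(Add(Add(-7, Mul(I, Pow(30, Rational(1, 2)))), -2862), -1)) = Mul(-1622, Pow(Add(-2869, Mul(I, Pow(30, Rational(1, 2)))), -1))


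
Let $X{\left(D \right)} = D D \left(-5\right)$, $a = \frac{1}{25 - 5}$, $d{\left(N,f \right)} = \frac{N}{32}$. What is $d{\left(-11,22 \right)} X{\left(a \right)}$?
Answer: $\frac{11}{2560} \approx 0.0042969$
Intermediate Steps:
$d{\left(N,f \right)} = \frac{N}{32}$ ($d{\left(N,f \right)} = N \frac{1}{32} = \frac{N}{32}$)
$a = \frac{1}{20} \approx 0.05$
$X{\left(D \right)} = - 5 D^{2}$ ($X{\left(D \right)} = D^{2} \left(-5\right) = - 5 D^{2}$)
$d{\left(-11,22 \right)} X{\left(a \right)} = \frac{1}{32} \left(-11\right) \left(- \frac{5}{400}\right) = - \frac{11 \left(\left(-5\right) \frac{1}{400}\right)}{32} = \left(- \frac{11}{32}\right) \left(- \frac{1}{80}\right) = \frac{11}{2560}$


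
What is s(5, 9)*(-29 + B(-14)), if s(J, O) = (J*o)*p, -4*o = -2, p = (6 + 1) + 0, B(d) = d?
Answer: -1505/2 ≈ -752.50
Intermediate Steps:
p = 7 (p = 7 + 0 = 7)
o = 1/2 (o = -1/4*(-2) = 1/2 ≈ 0.50000)
s(J, O) = 7*J/2 (s(J, O) = (J*(1/2))*7 = (J/2)*7 = 7*J/2)
s(5, 9)*(-29 + B(-14)) = ((7/2)*5)*(-29 - 14) = (35/2)*(-43) = -1505/2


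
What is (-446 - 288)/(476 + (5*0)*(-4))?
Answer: -367/238 ≈ -1.5420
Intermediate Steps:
(-446 - 288)/(476 + (5*0)*(-4)) = -734/(476 + 0*(-4)) = -734/(476 + 0) = -734/476 = -734*1/476 = -367/238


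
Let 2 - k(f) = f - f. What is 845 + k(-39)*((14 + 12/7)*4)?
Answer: 6795/7 ≈ 970.71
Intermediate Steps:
k(f) = 2 (k(f) = 2 - (f - f) = 2 - 1*0 = 2 + 0 = 2)
845 + k(-39)*((14 + 12/7)*4) = 845 + 2*((14 + 12/7)*4) = 845 + 2*((110/7)*4) = 845 + 2*(440/7) = 845 + 880/7 = 6795/7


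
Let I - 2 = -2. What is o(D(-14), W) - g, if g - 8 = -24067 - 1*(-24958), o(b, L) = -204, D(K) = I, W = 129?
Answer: -1103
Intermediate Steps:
I = 0 (I = 2 - 2 = 0)
D(K) = 0
g = 899 (g = 8 + (-24067 - 1*(-24958)) = 8 + (-24067 + 24958) = 8 + 891 = 899)
o(D(-14), W) - g = -204 - 1*899 = -204 - 899 = -1103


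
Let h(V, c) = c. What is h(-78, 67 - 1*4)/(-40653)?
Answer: -7/4517 ≈ -0.0015497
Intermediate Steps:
h(-78, 67 - 1*4)/(-40653) = (67 - 1*4)/(-40653) = (67 - 4)*(-1/40653) = 63*(-1/40653) = -7/4517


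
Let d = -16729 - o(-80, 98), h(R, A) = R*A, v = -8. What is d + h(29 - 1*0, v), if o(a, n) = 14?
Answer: -16975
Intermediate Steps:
h(R, A) = A*R
d = -16743 (d = -16729 - 1*14 = -16729 - 14 = -16743)
d + h(29 - 1*0, v) = -16743 - 8*(29 - 1*0) = -16743 - 8*(29 + 0) = -16743 - 8*29 = -16743 - 232 = -16975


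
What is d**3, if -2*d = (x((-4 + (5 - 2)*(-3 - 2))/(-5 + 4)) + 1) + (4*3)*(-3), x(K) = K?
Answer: 512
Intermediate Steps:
d = 8 (d = -(((-4 + (5 - 2)*(-3 - 2))/(-5 + 4) + 1) + (4*3)*(-3))/2 = -(((-4 + 3*(-5))/(-1) + 1) + 12*(-3))/2 = -(((-4 - 15)*(-1) + 1) - 36)/2 = -((-19*(-1) + 1) - 36)/2 = -((19 + 1) - 36)/2 = -(20 - 36)/2 = -1/2*(-16) = 8)
d**3 = 8**3 = 512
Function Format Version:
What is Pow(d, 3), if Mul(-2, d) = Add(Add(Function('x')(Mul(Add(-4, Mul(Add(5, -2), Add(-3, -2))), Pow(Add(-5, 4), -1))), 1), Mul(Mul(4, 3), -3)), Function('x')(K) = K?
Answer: 512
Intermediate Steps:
d = 8 (d = Mul(Rational(-1, 2), Add(Add(Mul(Add(-4, Mul(Add(5, -2), Add(-3, -2))), Pow(Add(-5, 4), -1)), 1), Mul(Mul(4, 3), -3))) = Mul(Rational(-1, 2), Add(Add(Mul(Add(-4, Mul(3, -5)), Pow(-1, -1)), 1), Mul(12, -3))) = Mul(Rational(-1, 2), Add(Add(Mul(Add(-4, -15), -1), 1), -36)) = Mul(Rational(-1, 2), Add(Add(Mul(-19, -1), 1), -36)) = Mul(Rational(-1, 2), Add(Add(19, 1), -36)) = Mul(Rational(-1, 2), Add(20, -36)) = Mul(Rational(-1, 2), -16) = 8)
Pow(d, 3) = Pow(8, 3) = 512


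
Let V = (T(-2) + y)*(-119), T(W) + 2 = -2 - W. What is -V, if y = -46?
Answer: -5712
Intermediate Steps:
T(W) = -4 - W (T(W) = -2 + (-2 - W) = -4 - W)
V = 5712 (V = ((-4 - 1*(-2)) - 46)*(-119) = ((-4 + 2) - 46)*(-119) = (-2 - 46)*(-119) = -48*(-119) = 5712)
-V = -1*5712 = -5712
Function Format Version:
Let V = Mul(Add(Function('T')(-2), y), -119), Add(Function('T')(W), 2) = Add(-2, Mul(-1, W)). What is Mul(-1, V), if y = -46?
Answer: -5712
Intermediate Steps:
Function('T')(W) = Add(-4, Mul(-1, W)) (Function('T')(W) = Add(-2, Add(-2, Mul(-1, W))) = Add(-4, Mul(-1, W)))
V = 5712 (V = Mul(Add(Add(-4, Mul(-1, -2)), -46), -119) = Mul(Add(Add(-4, 2), -46), -119) = Mul(Add(-2, -46), -119) = Mul(-48, -119) = 5712)
Mul(-1, V) = Mul(-1, 5712) = -5712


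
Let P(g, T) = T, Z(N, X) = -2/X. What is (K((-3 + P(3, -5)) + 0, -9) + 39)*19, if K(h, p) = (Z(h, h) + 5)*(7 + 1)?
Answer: 1539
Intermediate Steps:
K(h, p) = 40 - 16/h (K(h, p) = (-2/h + 5)*(7 + 1) = (5 - 2/h)*8 = 40 - 16/h)
(K((-3 + P(3, -5)) + 0, -9) + 39)*19 = ((40 - 16/((-3 - 5) + 0)) + 39)*19 = ((40 - 16/(-8 + 0)) + 39)*19 = ((40 - 16/(-8)) + 39)*19 = ((40 - 16*(-1/8)) + 39)*19 = ((40 + 2) + 39)*19 = (42 + 39)*19 = 81*19 = 1539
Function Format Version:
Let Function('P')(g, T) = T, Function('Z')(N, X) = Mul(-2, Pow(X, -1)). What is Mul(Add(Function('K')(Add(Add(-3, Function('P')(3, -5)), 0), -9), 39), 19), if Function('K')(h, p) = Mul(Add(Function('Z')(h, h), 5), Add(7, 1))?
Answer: 1539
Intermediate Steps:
Function('K')(h, p) = Add(40, Mul(-16, Pow(h, -1))) (Function('K')(h, p) = Mul(Add(Mul(-2, Pow(h, -1)), 5), Add(7, 1)) = Mul(Add(5, Mul(-2, Pow(h, -1))), 8) = Add(40, Mul(-16, Pow(h, -1))))
Mul(Add(Function('K')(Add(Add(-3, Function('P')(3, -5)), 0), -9), 39), 19) = Mul(Add(Add(40, Mul(-16, Pow(Add(Add(-3, -5), 0), -1))), 39), 19) = Mul(Add(Add(40, Mul(-16, Pow(Add(-8, 0), -1))), 39), 19) = Mul(Add(Add(40, Mul(-16, Pow(-8, -1))), 39), 19) = Mul(Add(Add(40, Mul(-16, Rational(-1, 8))), 39), 19) = Mul(Add(Add(40, 2), 39), 19) = Mul(Add(42, 39), 19) = Mul(81, 19) = 1539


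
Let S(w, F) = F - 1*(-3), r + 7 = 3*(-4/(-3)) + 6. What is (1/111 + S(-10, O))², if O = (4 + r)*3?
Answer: 7102225/12321 ≈ 576.43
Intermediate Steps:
r = 3 (r = -7 + (3*(-4/(-3)) + 6) = -7 + (3*(-4*(-⅓)) + 6) = -7 + (3*(4/3) + 6) = -7 + (4 + 6) = -7 + 10 = 3)
O = 21 (O = (4 + 3)*3 = 7*3 = 21)
S(w, F) = 3 + F (S(w, F) = F + 3 = 3 + F)
(1/111 + S(-10, O))² = (1/111 + (3 + 21))² = (1/111 + 24)² = (2665/111)² = 7102225/12321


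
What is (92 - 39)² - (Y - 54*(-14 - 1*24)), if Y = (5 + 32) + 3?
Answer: 717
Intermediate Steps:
Y = 40 (Y = 37 + 3 = 40)
(92 - 39)² - (Y - 54*(-14 - 1*24)) = (92 - 39)² - (40 - 54*(-14 - 1*24)) = 53² - (40 - 54*(-14 - 24)) = 2809 - (40 - 54*(-38)) = 2809 - (40 + 2052) = 2809 - 1*2092 = 2809 - 2092 = 717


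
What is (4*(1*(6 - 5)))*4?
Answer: 16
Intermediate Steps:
(4*(1*(6 - 5)))*4 = (4*(1*1))*4 = (4*1)*4 = 4*4 = 16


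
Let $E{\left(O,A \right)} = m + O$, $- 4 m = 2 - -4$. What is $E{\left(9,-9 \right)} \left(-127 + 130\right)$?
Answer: $\frac{45}{2} \approx 22.5$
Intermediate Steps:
$m = - \frac{3}{2}$ ($m = - \frac{2 - -4}{4} = - \frac{2 + 4}{4} = \left(- \frac{1}{4}\right) 6 = - \frac{3}{2} \approx -1.5$)
$E{\left(O,A \right)} = - \frac{3}{2} + O$
$E{\left(9,-9 \right)} \left(-127 + 130\right) = \left(- \frac{3}{2} + 9\right) \left(-127 + 130\right) = \frac{15}{2} \cdot 3 = \frac{45}{2}$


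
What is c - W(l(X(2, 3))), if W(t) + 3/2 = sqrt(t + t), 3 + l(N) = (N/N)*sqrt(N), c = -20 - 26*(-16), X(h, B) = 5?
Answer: 795/2 - sqrt(-6 + 2*sqrt(5)) ≈ 397.5 - 1.2361*I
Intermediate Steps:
c = 396 (c = -20 + 416 = 396)
l(N) = -3 + sqrt(N) (l(N) = -3 + (N/N)*sqrt(N) = -3 + 1*sqrt(N) = -3 + sqrt(N))
W(t) = -3/2 + sqrt(2)*sqrt(t) (W(t) = -3/2 + sqrt(t + t) = -3/2 + sqrt(2*t) = -3/2 + sqrt(2)*sqrt(t))
c - W(l(X(2, 3))) = 396 - (-3/2 + sqrt(2)*sqrt(-3 + sqrt(5))) = 396 + (3/2 - sqrt(2)*sqrt(-3 + sqrt(5))) = 795/2 - sqrt(2)*sqrt(-3 + sqrt(5))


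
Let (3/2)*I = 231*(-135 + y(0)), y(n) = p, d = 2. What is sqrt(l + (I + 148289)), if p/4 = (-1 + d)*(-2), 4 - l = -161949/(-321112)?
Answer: sqrt(3255029770290034)/160556 ≈ 355.35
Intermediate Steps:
l = 1122499/321112 (l = 4 - (-161949)/(-321112) = 4 - (-161949)*(-1)/321112 = 4 - 1*161949/321112 = 4 - 161949/321112 = 1122499/321112 ≈ 3.4957)
p = -8 (p = 4*((-1 + 2)*(-2)) = 4*(1*(-2)) = 4*(-2) = -8)
y(n) = -8
I = -22022 (I = 2*(231*(-135 - 8))/3 = 2*(231*(-143))/3 = (2/3)*(-33033) = -22022)
sqrt(l + (I + 148289)) = sqrt(1122499/321112 + (-22022 + 148289)) = sqrt(1122499/321112 + 126267) = sqrt(40546971403/321112) = sqrt(3255029770290034)/160556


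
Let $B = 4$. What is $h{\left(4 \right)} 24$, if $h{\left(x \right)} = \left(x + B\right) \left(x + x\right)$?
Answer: $1536$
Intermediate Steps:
$h{\left(x \right)} = 2 x \left(4 + x\right)$ ($h{\left(x \right)} = \left(x + 4\right) \left(x + x\right) = \left(4 + x\right) 2 x = 2 x \left(4 + x\right)$)
$h{\left(4 \right)} 24 = 2 \cdot 4 \left(4 + 4\right) 24 = 2 \cdot 4 \cdot 8 \cdot 24 = 64 \cdot 24 = 1536$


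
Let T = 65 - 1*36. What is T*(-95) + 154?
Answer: -2601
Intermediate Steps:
T = 29 (T = 65 - 36 = 29)
T*(-95) + 154 = 29*(-95) + 154 = -2755 + 154 = -2601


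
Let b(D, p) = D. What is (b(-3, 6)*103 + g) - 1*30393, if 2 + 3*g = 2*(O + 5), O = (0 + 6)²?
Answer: -92026/3 ≈ -30675.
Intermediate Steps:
O = 36 (O = 6² = 36)
g = 80/3 (g = -⅔ + (2*(36 + 5))/3 = -⅔ + (2*41)/3 = -⅔ + (⅓)*82 = -⅔ + 82/3 = 80/3 ≈ 26.667)
(b(-3, 6)*103 + g) - 1*30393 = (-3*103 + 80/3) - 1*30393 = (-309 + 80/3) - 30393 = -847/3 - 30393 = -92026/3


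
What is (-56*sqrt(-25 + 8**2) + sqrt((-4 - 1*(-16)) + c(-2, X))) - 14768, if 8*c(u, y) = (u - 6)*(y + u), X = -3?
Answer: -14768 + sqrt(17) - 56*sqrt(39) ≈ -15114.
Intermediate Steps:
c(u, y) = (-6 + u)*(u + y)/8 (c(u, y) = ((u - 6)*(y + u))/8 = ((-6 + u)*(u + y))/8 = (-6 + u)*(u + y)/8)
(-56*sqrt(-25 + 8**2) + sqrt((-4 - 1*(-16)) + c(-2, X))) - 14768 = (-56*sqrt(-25 + 8**2) + sqrt((-4 - 1*(-16)) + (-3/4*(-2) - 3/4*(-3) + (1/8)*(-2)**2 + (1/8)*(-2)*(-3)))) - 14768 = (-56*sqrt(-25 + 64) + sqrt((-4 + 16) + (3/2 + 9/4 + (1/8)*4 + 3/4))) - 14768 = (-56*sqrt(39) + sqrt(12 + (3/2 + 9/4 + 1/2 + 3/4))) - 14768 = (-56*sqrt(39) + sqrt(12 + 5)) - 14768 = (-56*sqrt(39) + sqrt(17)) - 14768 = (sqrt(17) - 56*sqrt(39)) - 14768 = -14768 + sqrt(17) - 56*sqrt(39)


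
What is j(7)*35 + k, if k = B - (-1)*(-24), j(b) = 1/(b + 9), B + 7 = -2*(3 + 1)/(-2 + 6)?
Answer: -493/16 ≈ -30.813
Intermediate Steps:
B = -9 (B = -7 - 2*(3 + 1)/(-2 + 6) = -7 - 8/4 = -7 - 2*1 = -7 - 2 = -9)
j(b) = 1/(9 + b)
k = -33 (k = -9 - (-1)*(-24) = -9 - 1*24 = -9 - 24 = -33)
j(7)*35 + k = 35/(9 + 7) - 33 = 35/16 - 33 = -493/16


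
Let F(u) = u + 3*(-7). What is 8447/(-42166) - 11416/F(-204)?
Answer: 479466481/9487350 ≈ 50.537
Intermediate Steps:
F(u) = -21 + u (F(u) = u - 21 = -21 + u)
8447/(-42166) - 11416/F(-204) = 8447/(-42166) - 11416/(-21 - 204) = 8447*(-1/42166) - 11416/(-225) = -8447/42166 - 11416*(-1/225) = -8447/42166 + 11416/225 = 479466481/9487350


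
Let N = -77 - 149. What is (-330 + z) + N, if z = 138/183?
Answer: -33870/61 ≈ -555.25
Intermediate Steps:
z = 46/61 (z = 138*(1/183) = 46/61 ≈ 0.75410)
N = -226
(-330 + z) + N = (-330 + 46/61) - 226 = -20084/61 - 226 = -33870/61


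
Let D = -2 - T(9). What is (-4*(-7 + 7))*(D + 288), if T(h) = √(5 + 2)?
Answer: 0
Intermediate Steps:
T(h) = √7
D = -2 - √7 ≈ -4.6458
(-4*(-7 + 7))*(D + 288) = (-4*(-7 + 7))*((-2 - √7) + 288) = (-4*0)*(286 - √7) = 0*(286 - √7) = 0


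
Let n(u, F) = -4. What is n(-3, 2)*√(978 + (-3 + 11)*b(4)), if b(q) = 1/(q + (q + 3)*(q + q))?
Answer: -16*√13755/15 ≈ -125.10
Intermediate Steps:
b(q) = 1/(q + 2*q*(3 + q)) (b(q) = 1/(q + (3 + q)*(2*q)) = 1/(q + 2*q*(3 + q)))
n(-3, 2)*√(978 + (-3 + 11)*b(4)) = -4*√(978 + (-3 + 11)*(1/(4*(7 + 2*4)))) = -4*√(978 + 8*(1/(4*(7 + 8)))) = -4*√(978 + 8*((¼)/15)) = -4*√(978 + 8*((¼)*(1/15))) = -4*√(978 + 8*(1/60)) = -4*√(978 + 2/15) = -16*√13755/15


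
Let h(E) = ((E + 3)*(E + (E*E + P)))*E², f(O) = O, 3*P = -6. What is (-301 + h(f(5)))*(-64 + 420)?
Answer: 1886444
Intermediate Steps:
P = -2 (P = (⅓)*(-6) = -2)
h(E) = E²*(3 + E)*(-2 + E + E²) (h(E) = ((E + 3)*(E + (E*E - 2)))*E² = ((3 + E)*(E + (E² - 2)))*E² = ((3 + E)*(E + (-2 + E²)))*E² = ((3 + E)*(-2 + E + E²))*E² = E²*(3 + E)*(-2 + E + E²))
(-301 + h(f(5)))*(-64 + 420) = (-301 + 5²*(-6 + 5 + 5³ + 4*5²))*(-64 + 420) = (-301 + 25*(-6 + 5 + 125 + 4*25))*356 = (-301 + 25*(-6 + 5 + 125 + 100))*356 = (-301 + 25*224)*356 = (-301 + 5600)*356 = 5299*356 = 1886444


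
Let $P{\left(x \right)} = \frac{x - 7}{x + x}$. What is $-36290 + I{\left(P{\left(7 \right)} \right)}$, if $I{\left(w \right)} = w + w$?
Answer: $-36290$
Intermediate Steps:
$P{\left(x \right)} = \frac{-7 + x}{2 x}$
$I{\left(w \right)} = 2 w$
$-36290 + I{\left(P{\left(7 \right)} \right)} = -36290 + 2 \frac{-7 + 7}{2 \cdot 7} = -36290 + 2 \cdot \frac{1}{2} \cdot \frac{1}{7} \cdot 0 = -36290 + 2 \cdot 0 = -36290 + 0 = -36290$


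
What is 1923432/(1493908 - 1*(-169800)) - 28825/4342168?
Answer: 2075977124369/1806024909736 ≈ 1.1495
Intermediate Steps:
1923432/(1493908 - 1*(-169800)) - 28825/4342168 = 1923432/(1493908 + 169800) - 28825*1/4342168 = 1923432/1663708 - 28825/4342168 = 1923432*(1/1663708) - 28825/4342168 = 480858/415927 - 28825/4342168 = 2075977124369/1806024909736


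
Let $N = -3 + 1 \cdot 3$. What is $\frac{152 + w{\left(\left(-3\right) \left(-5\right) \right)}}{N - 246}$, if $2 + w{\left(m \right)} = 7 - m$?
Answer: $- \frac{71}{123} \approx -0.57724$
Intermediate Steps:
$N = 0$ ($N = -3 + 3 = 0$)
$w{\left(m \right)} = 5 - m$ ($w{\left(m \right)} = -2 - \left(-7 + m\right) = 5 - m$)
$\frac{152 + w{\left(\left(-3\right) \left(-5\right) \right)}}{N - 246} = \frac{152 + \left(5 - \left(-3\right) \left(-5\right)\right)}{0 - 246} = \frac{152 + \left(5 - 15\right)}{-246} = \left(152 + \left(5 - 15\right)\right) \left(- \frac{1}{246}\right) = \left(152 - 10\right) \left(- \frac{1}{246}\right) = 142 \left(- \frac{1}{246}\right) = - \frac{71}{123}$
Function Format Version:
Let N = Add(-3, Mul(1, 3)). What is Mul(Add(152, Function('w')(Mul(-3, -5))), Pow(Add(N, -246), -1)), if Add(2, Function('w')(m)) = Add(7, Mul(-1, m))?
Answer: Rational(-71, 123) ≈ -0.57724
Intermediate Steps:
N = 0 (N = Add(-3, 3) = 0)
Function('w')(m) = Add(5, Mul(-1, m)) (Function('w')(m) = Add(-2, Add(7, Mul(-1, m))) = Add(5, Mul(-1, m)))
Mul(Add(152, Function('w')(Mul(-3, -5))), Pow(Add(N, -246), -1)) = Mul(Add(152, Add(5, Mul(-1, Mul(-3, -5)))), Pow(Add(0, -246), -1)) = Mul(Add(152, Add(5, Mul(-1, 15))), Pow(-246, -1)) = Mul(Add(152, Add(5, -15)), Rational(-1, 246)) = Mul(Add(152, -10), Rational(-1, 246)) = Mul(142, Rational(-1, 246)) = Rational(-71, 123)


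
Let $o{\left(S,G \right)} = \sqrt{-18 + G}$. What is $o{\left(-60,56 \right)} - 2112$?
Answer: $-2112 + \sqrt{38} \approx -2105.8$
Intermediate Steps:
$o{\left(-60,56 \right)} - 2112 = \sqrt{-18 + 56} - 2112 = \sqrt{38} - 2112 = -2112 + \sqrt{38}$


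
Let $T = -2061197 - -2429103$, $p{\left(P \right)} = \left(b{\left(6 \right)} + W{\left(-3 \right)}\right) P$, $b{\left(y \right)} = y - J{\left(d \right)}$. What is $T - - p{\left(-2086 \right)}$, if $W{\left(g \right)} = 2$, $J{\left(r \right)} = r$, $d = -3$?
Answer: $344960$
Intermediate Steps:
$b{\left(y \right)} = 3 + y$ ($b{\left(y \right)} = y - -3 = y + 3 = 3 + y$)
$p{\left(P \right)} = 11 P$ ($p{\left(P \right)} = \left(\left(3 + 6\right) + 2\right) P = \left(9 + 2\right) P = 11 P$)
$T = 367906$ ($T = -2061197 + 2429103 = 367906$)
$T - - p{\left(-2086 \right)} = 367906 - - 11 \left(-2086\right) = 367906 - \left(-1\right) \left(-22946\right) = 367906 - 22946 = 344960$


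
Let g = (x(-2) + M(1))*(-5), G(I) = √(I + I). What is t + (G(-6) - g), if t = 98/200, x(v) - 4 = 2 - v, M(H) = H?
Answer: 4549/100 + 2*I*√3 ≈ 45.49 + 3.4641*I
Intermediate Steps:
x(v) = 6 - v (x(v) = 4 + (2 - v) = 6 - v)
G(I) = √2*√I (G(I) = √(2*I) = √2*√I)
g = -45 (g = ((6 - 1*(-2)) + 1)*(-5) = ((6 + 2) + 1)*(-5) = (8 + 1)*(-5) = 9*(-5) = -45)
t = 49/100 (t = 98*(1/200) = 49/100 ≈ 0.49000)
t + (G(-6) - g) = 49/100 + (√2*√(-6) - 1*(-45)) = 49/100 + (√2*(I*√6) + 45) = 49/100 + (2*I*√3 + 45) = 49/100 + (45 + 2*I*√3) = 4549/100 + 2*I*√3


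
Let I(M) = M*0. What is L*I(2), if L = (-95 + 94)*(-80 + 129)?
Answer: 0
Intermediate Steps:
L = -49 (L = -1*49 = -49)
I(M) = 0
L*I(2) = -49*0 = 0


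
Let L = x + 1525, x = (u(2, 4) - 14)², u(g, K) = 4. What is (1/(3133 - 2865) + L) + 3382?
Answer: 1341877/268 ≈ 5007.0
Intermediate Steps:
x = 100 (x = (4 - 14)² = (-10)² = 100)
L = 1625 (L = 100 + 1525 = 1625)
(1/(3133 - 2865) + L) + 3382 = (1/(3133 - 2865) + 1625) + 3382 = (1/268 + 1625) + 3382 = 435501/268 + 3382 = 1341877/268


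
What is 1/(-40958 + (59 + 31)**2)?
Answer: -1/32858 ≈ -3.0434e-5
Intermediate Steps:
1/(-40958 + (59 + 31)**2) = 1/(-40958 + 90**2) = 1/(-40958 + 8100) = 1/(-32858) = -1/32858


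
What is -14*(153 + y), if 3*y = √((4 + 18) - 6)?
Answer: -6482/3 ≈ -2160.7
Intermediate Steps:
y = 4/3 (y = √((4 + 18) - 6)/3 = √(22 - 6)/3 = √16/3 = (⅓)*4 = 4/3 ≈ 1.3333)
-14*(153 + y) = -14*(153 + 4/3) = -14*463/3 = -6482/3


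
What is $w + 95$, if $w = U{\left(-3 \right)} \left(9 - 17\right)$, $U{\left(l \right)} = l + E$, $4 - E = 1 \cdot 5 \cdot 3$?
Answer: $207$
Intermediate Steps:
$E = -11$ ($E = 4 - 1 \cdot 5 \cdot 3 = 4 - 5 \cdot 3 = 4 - 15 = -11$)
$U{\left(l \right)} = -11 + l$ ($U{\left(l \right)} = l - 11 = -11 + l$)
$w = 112$ ($w = \left(-11 - 3\right) \left(9 - 17\right) = \left(-14\right) \left(-8\right) = 112$)
$w + 95 = 112 + 95 = 207$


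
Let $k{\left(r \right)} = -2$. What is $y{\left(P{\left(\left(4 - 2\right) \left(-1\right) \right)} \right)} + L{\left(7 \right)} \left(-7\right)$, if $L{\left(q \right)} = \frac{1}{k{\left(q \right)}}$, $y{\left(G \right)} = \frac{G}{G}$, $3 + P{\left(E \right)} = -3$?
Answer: $\frac{9}{2} \approx 4.5$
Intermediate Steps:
$P{\left(E \right)} = -6$ ($P{\left(E \right)} = -3 - 3 = -6$)
$y{\left(G \right)} = 1$
$L{\left(q \right)} = - \frac{1}{2}$ ($L{\left(q \right)} = \frac{1}{-2} = - \frac{1}{2}$)
$y{\left(P{\left(\left(4 - 2\right) \left(-1\right) \right)} \right)} + L{\left(7 \right)} \left(-7\right) = 1 - - \frac{7}{2} = 1 + \frac{7}{2} = \frac{9}{2}$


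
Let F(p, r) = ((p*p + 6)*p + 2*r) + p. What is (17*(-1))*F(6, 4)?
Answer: -4522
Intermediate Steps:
F(p, r) = p + 2*r + p*(6 + p**2) (F(p, r) = ((p**2 + 6)*p + 2*r) + p = ((6 + p**2)*p + 2*r) + p = (p*(6 + p**2) + 2*r) + p = (2*r + p*(6 + p**2)) + p = p + 2*r + p*(6 + p**2))
(17*(-1))*F(6, 4) = (17*(-1))*(6**3 + 2*4 + 7*6) = -17*(216 + 8 + 42) = -17*266 = -4522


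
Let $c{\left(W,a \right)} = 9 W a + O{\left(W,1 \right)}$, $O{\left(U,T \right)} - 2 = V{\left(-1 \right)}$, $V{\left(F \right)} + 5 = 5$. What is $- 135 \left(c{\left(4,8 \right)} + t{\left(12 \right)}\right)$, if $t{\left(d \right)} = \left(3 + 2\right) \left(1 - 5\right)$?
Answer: $-36450$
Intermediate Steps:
$V{\left(F \right)} = 0$ ($V{\left(F \right)} = -5 + 5 = 0$)
$O{\left(U,T \right)} = 2$ ($O{\left(U,T \right)} = 2 + 0 = 2$)
$c{\left(W,a \right)} = 2 + 9 W a$ ($c{\left(W,a \right)} = 9 W a + 2 = 2 + 9 W a$)
$t{\left(d \right)} = -20$ ($t{\left(d \right)} = 5 \left(-4\right) = -20$)
$- 135 \left(c{\left(4,8 \right)} + t{\left(12 \right)}\right) = - 135 \left(\left(2 + 9 \cdot 4 \cdot 8\right) - 20\right) = - 135 \left(\left(2 + 288\right) - 20\right) = - 135 \left(290 - 20\right) = \left(-135\right) 270 = -36450$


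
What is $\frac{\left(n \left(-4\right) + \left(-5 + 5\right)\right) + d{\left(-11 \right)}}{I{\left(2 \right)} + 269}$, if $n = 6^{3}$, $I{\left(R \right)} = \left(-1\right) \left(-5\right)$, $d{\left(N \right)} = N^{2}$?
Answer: $- \frac{743}{274} \approx -2.7117$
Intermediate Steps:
$I{\left(R \right)} = 5$
$n = 216$
$\frac{\left(n \left(-4\right) + \left(-5 + 5\right)\right) + d{\left(-11 \right)}}{I{\left(2 \right)} + 269} = \frac{\left(216 \left(-4\right) + \left(-5 + 5\right)\right) + \left(-11\right)^{2}}{5 + 269} = \frac{\left(-864 + 0\right) + 121}{274} = \left(-864 + 121\right) \frac{1}{274} = \left(-743\right) \frac{1}{274} = - \frac{743}{274}$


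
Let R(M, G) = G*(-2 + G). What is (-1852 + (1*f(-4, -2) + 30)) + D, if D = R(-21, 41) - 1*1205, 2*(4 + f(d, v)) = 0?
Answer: -1432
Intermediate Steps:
f(d, v) = -4 (f(d, v) = -4 + (½)*0 = -4 + 0 = -4)
D = 394 (D = 41*(-2 + 41) - 1*1205 = 41*39 - 1205 = 1599 - 1205 = 394)
(-1852 + (1*f(-4, -2) + 30)) + D = (-1852 + (1*(-4) + 30)) + 394 = (-1852 + (-4 + 30)) + 394 = (-1852 + 26) + 394 = -1826 + 394 = -1432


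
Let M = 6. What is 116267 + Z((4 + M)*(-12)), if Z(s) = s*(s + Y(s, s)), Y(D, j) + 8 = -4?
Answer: 132107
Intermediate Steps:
Y(D, j) = -12 (Y(D, j) = -8 - 4 = -12)
Z(s) = s*(-12 + s) (Z(s) = s*(s - 12) = s*(-12 + s))
116267 + Z((4 + M)*(-12)) = 116267 + ((4 + 6)*(-12))*(-12 + (4 + 6)*(-12)) = 116267 + (10*(-12))*(-12 + 10*(-12)) = 116267 - 120*(-12 - 120) = 116267 - 120*(-132) = 116267 + 15840 = 132107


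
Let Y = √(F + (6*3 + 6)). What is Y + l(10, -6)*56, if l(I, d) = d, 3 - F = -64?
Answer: -336 + √91 ≈ -326.46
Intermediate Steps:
F = 67 (F = 3 - 1*(-64) = 3 + 64 = 67)
Y = √91 (Y = √(67 + (6*3 + 6)) = √(67 + (18 + 6)) = √(67 + 24) = √91 ≈ 9.5394)
Y + l(10, -6)*56 = √91 - 6*56 = √91 - 336 = -336 + √91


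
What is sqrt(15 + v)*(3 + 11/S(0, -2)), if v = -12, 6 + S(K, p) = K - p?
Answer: sqrt(3)/4 ≈ 0.43301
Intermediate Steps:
S(K, p) = -6 + K - p (S(K, p) = -6 + (K - p) = -6 + K - p)
sqrt(15 + v)*(3 + 11/S(0, -2)) = sqrt(15 - 12)*(3 + 11/(-6 + 0 - 1*(-2))) = sqrt(3)*(3 + 11/(-6 + 0 + 2)) = sqrt(3)*(3 + 11/(-4)) = sqrt(3)*(3 + 11*(-1/4)) = sqrt(3)*(3 - 11/4) = sqrt(3)*(1/4) = sqrt(3)/4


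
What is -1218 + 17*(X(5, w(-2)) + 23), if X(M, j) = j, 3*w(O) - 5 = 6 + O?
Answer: -776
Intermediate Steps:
w(O) = 11/3 + O/3 (w(O) = 5/3 + (6 + O)/3 = 5/3 + (2 + O/3) = 11/3 + O/3)
-1218 + 17*(X(5, w(-2)) + 23) = -1218 + 17*((11/3 + (1/3)*(-2)) + 23) = -1218 + 17*((11/3 - 2/3) + 23) = -1218 + 17*(3 + 23) = -1218 + 17*26 = -1218 + 442 = -776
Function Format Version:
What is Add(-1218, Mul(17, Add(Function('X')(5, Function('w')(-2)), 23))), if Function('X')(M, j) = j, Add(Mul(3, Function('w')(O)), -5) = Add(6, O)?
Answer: -776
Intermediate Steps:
Function('w')(O) = Add(Rational(11, 3), Mul(Rational(1, 3), O)) (Function('w')(O) = Add(Rational(5, 3), Mul(Rational(1, 3), Add(6, O))) = Add(Rational(5, 3), Add(2, Mul(Rational(1, 3), O))) = Add(Rational(11, 3), Mul(Rational(1, 3), O)))
Add(-1218, Mul(17, Add(Function('X')(5, Function('w')(-2)), 23))) = Add(-1218, Mul(17, Add(Add(Rational(11, 3), Mul(Rational(1, 3), -2)), 23))) = Add(-1218, Mul(17, Add(Add(Rational(11, 3), Rational(-2, 3)), 23))) = Add(-1218, Mul(17, Add(3, 23))) = Add(-1218, Mul(17, 26)) = Add(-1218, 442) = -776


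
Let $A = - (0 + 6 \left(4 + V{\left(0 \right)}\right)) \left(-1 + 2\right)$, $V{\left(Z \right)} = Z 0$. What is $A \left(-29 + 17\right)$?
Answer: $288$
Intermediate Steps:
$V{\left(Z \right)} = 0$
$A = -24$ ($A = - (0 + 6 \left(4 + 0\right)) \left(-1 + 2\right) = - (0 + 6 \cdot 4) 1 = - (0 + 24) 1 = \left(-1\right) 24 \cdot 1 = \left(-24\right) 1 = -24$)
$A \left(-29 + 17\right) = - 24 \left(-29 + 17\right) = \left(-24\right) \left(-12\right) = 288$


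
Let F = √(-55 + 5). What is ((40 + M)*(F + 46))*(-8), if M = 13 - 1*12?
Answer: -15088 - 1640*I*√2 ≈ -15088.0 - 2319.3*I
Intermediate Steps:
M = 1 (M = 13 - 12 = 1)
F = 5*I*√2 (F = √(-50) = 5*I*√2 ≈ 7.0711*I)
((40 + M)*(F + 46))*(-8) = ((40 + 1)*(5*I*√2 + 46))*(-8) = (41*(46 + 5*I*√2))*(-8) = (1886 + 205*I*√2)*(-8) = -15088 - 1640*I*√2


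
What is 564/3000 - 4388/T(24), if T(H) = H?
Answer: -68492/375 ≈ -182.65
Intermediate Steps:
564/3000 - 4388/T(24) = 564/3000 - 4388/24 = 564*(1/3000) - 4388*1/24 = 47/250 - 1097/6 = -68492/375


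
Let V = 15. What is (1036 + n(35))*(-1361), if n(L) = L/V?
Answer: -4239515/3 ≈ -1.4132e+6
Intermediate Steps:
n(L) = L/15
(1036 + n(35))*(-1361) = (1036 + (1/15)*35)*(-1361) = (1036 + 7/3)*(-1361) = (3115/3)*(-1361) = -4239515/3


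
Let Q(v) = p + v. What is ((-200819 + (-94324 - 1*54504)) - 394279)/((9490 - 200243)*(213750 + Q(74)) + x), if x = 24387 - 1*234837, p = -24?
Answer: 371963/20391600925 ≈ 1.8241e-5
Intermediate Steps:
x = -210450 (x = 24387 - 234837 = -210450)
Q(v) = -24 + v
((-200819 + (-94324 - 1*54504)) - 394279)/((9490 - 200243)*(213750 + Q(74)) + x) = ((-200819 + (-94324 - 1*54504)) - 394279)/((9490 - 200243)*(213750 + (-24 + 74)) - 210450) = ((-200819 + (-94324 - 54504)) - 394279)/(-190753*(213750 + 50) - 210450) = ((-200819 - 148828) - 394279)/(-190753*213800 - 210450) = (-349647 - 394279)/(-40782991400 - 210450) = -743926/(-40783201850) = -743926*(-1/40783201850) = 371963/20391600925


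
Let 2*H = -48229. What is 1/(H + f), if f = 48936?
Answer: 2/49643 ≈ 4.0288e-5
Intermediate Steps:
H = -48229/2 (H = (½)*(-48229) = -48229/2 ≈ -24115.)
1/(H + f) = 1/(-48229/2 + 48936) = 1/(49643/2) = 2/49643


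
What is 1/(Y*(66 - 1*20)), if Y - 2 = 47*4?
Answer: 1/8740 ≈ 0.00011442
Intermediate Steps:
Y = 190 (Y = 2 + 47*4 = 2 + 188 = 190)
1/(Y*(66 - 1*20)) = 1/(190*(66 - 1*20)) = 1/(190*(66 - 20)) = 1/(190*46) = 1/8740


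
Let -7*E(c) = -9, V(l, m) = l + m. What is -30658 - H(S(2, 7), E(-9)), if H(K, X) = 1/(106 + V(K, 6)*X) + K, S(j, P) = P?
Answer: -26341242/859 ≈ -30665.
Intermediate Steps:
E(c) = 9/7 (E(c) = -1/7*(-9) = 9/7)
H(K, X) = K + 1/(106 + X*(6 + K)) (H(K, X) = 1/(106 + (K + 6)*X) + K = 1/(106 + (6 + K)*X) + K = 1/(106 + X*(6 + K)) + K = K + 1/(106 + X*(6 + K)))
-30658 - H(S(2, 7), E(-9)) = -30658 - (1 + 106*7 + 7*(9/7)*(6 + 7))/(106 + 9*(6 + 7)/7) = -30658 - (1 + 742 + 7*(9/7)*13)/(106 + (9/7)*13) = -30658 - (1 + 742 + 117)/(106 + 117/7) = -30658 - 860/859/7 = -30658 - 7*860/859 = -30658 - 1*6020/859 = -30658 - 6020/859 = -26341242/859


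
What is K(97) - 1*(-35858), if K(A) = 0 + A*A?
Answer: 45267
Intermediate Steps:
K(A) = A**2 (K(A) = 0 + A**2 = A**2)
K(97) - 1*(-35858) = 97**2 - 1*(-35858) = 9409 + 35858 = 45267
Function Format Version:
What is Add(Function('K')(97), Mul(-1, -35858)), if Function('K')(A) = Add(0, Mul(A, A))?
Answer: 45267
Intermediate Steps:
Function('K')(A) = Pow(A, 2) (Function('K')(A) = Add(0, Pow(A, 2)) = Pow(A, 2))
Add(Function('K')(97), Mul(-1, -35858)) = Add(Pow(97, 2), Mul(-1, -35858)) = Add(9409, 35858) = 45267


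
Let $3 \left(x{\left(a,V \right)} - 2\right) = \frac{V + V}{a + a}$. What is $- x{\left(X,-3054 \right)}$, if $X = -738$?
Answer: $- \frac{1247}{369} \approx -3.3794$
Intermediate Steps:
$x{\left(a,V \right)} = 2 + \frac{V}{3 a}$ ($x{\left(a,V \right)} = 2 + \frac{\left(V + V\right) \frac{1}{a + a}}{3} = 2 + \frac{2 V \frac{1}{2 a}}{3} = 2 + \frac{V \frac{1}{a}}{3} = 2 + \frac{V}{3 a}$)
$- x{\left(X,-3054 \right)} = - (2 + \frac{1}{3} \left(-3054\right) \frac{1}{-738}) = - (2 + \frac{1}{3} \left(-3054\right) \left(- \frac{1}{738}\right)) = - (2 + \frac{509}{369}) = \left(-1\right) \frac{1247}{369} = - \frac{1247}{369}$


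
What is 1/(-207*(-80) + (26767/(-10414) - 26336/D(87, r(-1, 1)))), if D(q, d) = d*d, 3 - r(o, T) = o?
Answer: 10414/155287629 ≈ 6.7063e-5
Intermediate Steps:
r(o, T) = 3 - o
D(q, d) = d²
1/(-207*(-80) + (26767/(-10414) - 26336/D(87, r(-1, 1)))) = 1/(-207*(-80) + (26767/(-10414) - 26336/(3 - 1*(-1))²)) = 1/(16560 + (26767*(-1/10414) - 26336/(3 + 1)²)) = 1/(16560 + (-26767/10414 - 26336/(4²))) = 1/(16560 + (-26767/10414 - 26336/16)) = 1/(16560 + (-26767/10414 - 26336*1/16)) = 1/(16560 + (-26767/10414 - 1646)) = 1/(16560 - 17168211/10414) = 1/(155287629/10414) = 10414/155287629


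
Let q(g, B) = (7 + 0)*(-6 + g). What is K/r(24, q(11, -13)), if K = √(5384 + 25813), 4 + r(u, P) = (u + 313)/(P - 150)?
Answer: -115*√31197/797 ≈ -25.486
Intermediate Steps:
q(g, B) = -42 + 7*g (q(g, B) = 7*(-6 + g) = -42 + 7*g)
r(u, P) = -4 + (313 + u)/(-150 + P) (r(u, P) = -4 + (u + 313)/(P - 150) = -4 + (313 + u)/(-150 + P))
K = √31197 ≈ 176.63
K/r(24, q(11, -13)) = √31197/(((913 + 24 - 4*(-42 + 7*11))/(-150 + (-42 + 7*11)))) = √31197/(((913 + 24 - 4*(-42 + 77))/(-150 + (-42 + 77)))) = √31197/(((913 + 24 - 4*35)/(-150 + 35))) = √31197/(((913 + 24 - 140)/(-115))) = √31197/((-1/115*797)) = √31197/(-797/115) = √31197*(-115/797) = -115*√31197/797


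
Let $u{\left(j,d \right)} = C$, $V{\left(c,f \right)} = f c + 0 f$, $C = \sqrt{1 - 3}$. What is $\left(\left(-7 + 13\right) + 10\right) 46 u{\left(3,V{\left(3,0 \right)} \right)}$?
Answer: $736 i \sqrt{2} \approx 1040.9 i$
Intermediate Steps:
$C = i \sqrt{2}$ ($C = \sqrt{-2} = i \sqrt{2} \approx 1.4142 i$)
$V{\left(c,f \right)} = c f$ ($V{\left(c,f \right)} = c f + 0 = c f$)
$u{\left(j,d \right)} = i \sqrt{2}$
$\left(\left(-7 + 13\right) + 10\right) 46 u{\left(3,V{\left(3,0 \right)} \right)} = \left(\left(-7 + 13\right) + 10\right) 46 i \sqrt{2} = \left(6 + 10\right) 46 i \sqrt{2} = 16 \cdot 46 i \sqrt{2} = 736 i \sqrt{2}$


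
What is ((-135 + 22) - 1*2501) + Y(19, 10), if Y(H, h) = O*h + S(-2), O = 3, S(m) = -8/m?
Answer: -2580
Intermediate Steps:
Y(H, h) = 4 + 3*h (Y(H, h) = 3*h - 8/(-2) = 3*h - 8*(-1/2) = 3*h + 4 = 4 + 3*h)
((-135 + 22) - 1*2501) + Y(19, 10) = ((-135 + 22) - 1*2501) + (4 + 3*10) = (-113 - 2501) + (4 + 30) = -2614 + 34 = -2580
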